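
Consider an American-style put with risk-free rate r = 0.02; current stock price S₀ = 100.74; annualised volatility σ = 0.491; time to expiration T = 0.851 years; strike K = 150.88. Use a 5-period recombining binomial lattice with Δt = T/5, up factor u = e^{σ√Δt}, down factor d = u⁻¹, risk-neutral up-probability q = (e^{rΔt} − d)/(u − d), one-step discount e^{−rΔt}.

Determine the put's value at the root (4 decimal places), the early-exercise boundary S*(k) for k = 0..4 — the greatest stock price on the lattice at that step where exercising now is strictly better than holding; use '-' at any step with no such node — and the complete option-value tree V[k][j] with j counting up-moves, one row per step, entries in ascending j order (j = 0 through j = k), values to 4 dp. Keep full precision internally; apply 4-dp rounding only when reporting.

params: Δt=0.17020 u=1.22454 d=0.81663 q=0.45789 e^(-rΔt)=0.99660
t_5 payoffs: 114.2918 96.0163 68.6122 27.5201 0.0000 0.0000
t_4: node(4,0) S=44.8036 payoff=106.0764 vs cont=105.5637 → 106.0764 [stop]  node(4,1) S=67.1827 payoff=83.6973 vs cont=83.1846 → 83.6973 [stop]  node(4,2) S=100.7400 payoff=50.1400 vs cont=49.6273 → 50.1400 [stop]  node(4,3) S=151.0589 payoff=0.0000 vs cont=14.8682 → 14.8682 [wait]  node(4,4) S=226.5118 payoff=0.0000 vs cont=0.0000 → 0.0000 [wait]  ⇒ S*(4)=100.7400
t_3: node(3,0) S=54.8637 payoff=96.0163 vs cont=95.5036 → 96.0163 [stop]  node(3,1) S=82.2678 payoff=68.6122 vs cont=68.0995 → 68.6122 [stop]  node(3,2) S=123.3599 payoff=27.5201 vs cont=33.8738 → 33.8738 [wait]  node(3,3) S=184.9774 payoff=0.0000 vs cont=8.0328 → 8.0328 [wait]  ⇒ S*(3)=82.2678
t_2: node(2,0) S=67.1827 payoff=83.6973 vs cont=83.1846 → 83.6973 [stop]  node(2,1) S=100.7400 payoff=50.1400 vs cont=52.5267 → 52.5267 [wait]  node(2,2) S=151.0589 payoff=0.0000 vs cont=21.9666 → 21.9666 [wait]  ⇒ S*(2)=67.1827
t_1: node(1,0) S=82.2678 payoff=68.6122 vs cont=69.1887 → 69.1887 [wait]  node(1,1) S=123.3599 payoff=27.5201 vs cont=38.4026 → 38.4026 [wait]  ⇒ S*(1)=-
t_0: node(0,0) S=100.7400 payoff=50.1400 vs cont=54.9048 → 54.9048 [wait]  ⇒ S*(0)=-

price = 54.9048
boundary = - - 67.1827 82.2678 100.7400
tree:
54.9048
69.1887 38.4026
83.6973 52.5267 21.9666
96.0163 68.6122 33.8738 8.0328
106.0764 83.6973 50.1400 14.8682 0.0000
114.2918 96.0163 68.6122 27.5201 0.0000 0.0000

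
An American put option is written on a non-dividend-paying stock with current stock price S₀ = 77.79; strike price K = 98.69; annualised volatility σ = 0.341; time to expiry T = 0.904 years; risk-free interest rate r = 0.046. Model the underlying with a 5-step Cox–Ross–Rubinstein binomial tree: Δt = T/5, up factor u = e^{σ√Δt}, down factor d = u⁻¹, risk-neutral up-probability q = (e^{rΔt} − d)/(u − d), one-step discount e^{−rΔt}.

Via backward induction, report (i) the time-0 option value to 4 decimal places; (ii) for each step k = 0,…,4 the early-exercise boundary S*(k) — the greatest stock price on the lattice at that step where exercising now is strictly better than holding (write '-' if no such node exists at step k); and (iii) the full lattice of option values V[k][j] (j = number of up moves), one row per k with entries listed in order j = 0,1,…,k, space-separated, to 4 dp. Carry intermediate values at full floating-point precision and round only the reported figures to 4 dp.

Δt=0.18080  u=1.15603  d=0.86503  q=0.49251  discount=0.99172
step 5 (expiry): payoffs max(K−S,0) = 61.0135 48.3386 31.3996 8.7621 0.0000 0.0000
step 4: (k=4,j=0): S=43.5553, (K−S)⁺=55.1347, hold=54.3173 ⇒ V=55.1347 exercise | (k=4,j=1): S=58.2080, (K−S)⁺=40.4820, hold=39.6646 ⇒ V=40.4820 exercise | (k=4,j=2): S=77.7900, (K−S)⁺=20.9000, hold=20.0826 ⇒ V=20.9000 exercise | (k=4,j=3): S=103.9597, (K−S)⁺=0.0000, hold=4.4098 ⇒ V=4.4098 continue | (k=4,j=4): S=138.9333, (K−S)⁺=0.0000, hold=0.0000 ⇒ V=0.0000 continue  boundary S*=77.7900
step 3: (k=3,j=0): S=50.3514, (K−S)⁺=48.3386, hold=47.5212 ⇒ V=48.3386 exercise | (k=3,j=1): S=67.2904, (K−S)⁺=31.3996, hold=30.5822 ⇒ V=31.3996 exercise | (k=3,j=2): S=89.9279, (K−S)⁺=8.7621, hold=12.6725 ⇒ V=12.6725 continue | (k=3,j=3): S=120.1809, (K−S)⁺=0.0000, hold=2.2194 ⇒ V=2.2194 continue  boundary S*=67.2904
step 2: (k=2,j=0): S=58.2080, (K−S)⁺=40.4820, hold=39.6646 ⇒ V=40.4820 exercise | (k=2,j=1): S=77.7900, (K−S)⁺=20.9000, hold=21.9926 ⇒ V=21.9926 continue | (k=2,j=2): S=103.9597, (K−S)⁺=0.0000, hold=7.4619 ⇒ V=7.4619 continue  boundary S*=58.2080
step 1: (k=1,j=0): S=67.2904, (K−S)⁺=31.3996, hold=31.1159 ⇒ V=31.3996 exercise | (k=1,j=1): S=89.9279, (K−S)⁺=8.7621, hold=14.7132 ⇒ V=14.7132 continue  boundary S*=67.2904
step 0: (k=0,j=0): S=77.7900, (K−S)⁺=20.9000, hold=22.9893 ⇒ V=22.9893 continue  boundary S*=-

price = 22.9893
boundary = - 67.2904 58.2080 67.2904 77.7900
tree:
22.9893
31.3996 14.7132
40.4820 21.9926 7.4619
48.3386 31.3996 12.6725 2.2194
55.1347 40.4820 20.9000 4.4098 0.0000
61.0135 48.3386 31.3996 8.7621 0.0000 0.0000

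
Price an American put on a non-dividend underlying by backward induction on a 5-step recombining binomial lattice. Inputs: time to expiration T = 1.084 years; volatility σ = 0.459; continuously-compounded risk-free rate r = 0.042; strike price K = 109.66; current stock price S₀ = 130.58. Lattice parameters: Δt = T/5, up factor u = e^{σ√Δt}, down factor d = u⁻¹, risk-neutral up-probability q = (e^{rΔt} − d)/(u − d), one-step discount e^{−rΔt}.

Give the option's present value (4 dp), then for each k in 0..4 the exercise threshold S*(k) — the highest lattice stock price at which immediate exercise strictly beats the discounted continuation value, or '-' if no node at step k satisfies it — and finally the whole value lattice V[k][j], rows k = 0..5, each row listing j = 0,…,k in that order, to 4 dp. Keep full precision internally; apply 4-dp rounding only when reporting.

price = 11.7787
boundary = - - - 68.7743 85.1614
tree:
11.7787
18.4316 4.4466
28.0201 7.8926 0.6163
40.8857 13.9433 1.1691 0.0000
54.1195 24.4986 2.2177 0.0000 0.0000
64.8069 40.8857 4.2068 0.0000 0.0000 0.0000

Δt=0.21680  u=1.23827  d=0.80758  q=0.46801  discount=0.99094
step 5 (expiry): payoffs max(K−S,0) = 64.8069 40.8857 4.2068 0.0000 0.0000 0.0000
step 4: (k=4,j=0): S=55.5405, (K−S)⁺=54.1195, hold=53.1256 ⇒ V=54.1195 exercise | (k=4,j=1): S=85.1614, (K−S)⁺=24.4986, hold=23.5046 ⇒ V=24.4986 exercise | (k=4,j=2): S=130.5800, (K−S)⁺=0.0000, hold=2.2177 ⇒ V=2.2177 continue | (k=4,j=3): S=200.2213, (K−S)⁺=0.0000, hold=0.0000 ⇒ V=0.0000 continue | (k=4,j=4): S=307.0039, (K−S)⁺=0.0000, hold=0.0000 ⇒ V=0.0000 continue  boundary S*=85.1614
step 3: (k=3,j=0): S=68.7743, (K−S)⁺=40.8857, hold=39.8917 ⇒ V=40.8857 exercise | (k=3,j=1): S=105.4532, (K−S)⁺=4.2068, hold=13.9433 ⇒ V=13.9433 continue | (k=3,j=2): S=161.6938, (K−S)⁺=0.0000, hold=1.1691 ⇒ V=1.1691 continue | (k=3,j=3): S=247.9289, (K−S)⁺=0.0000, hold=0.0000 ⇒ V=0.0000 continue  boundary S*=68.7743
step 2: (k=2,j=0): S=85.1614, (K−S)⁺=24.4986, hold=28.0201 ⇒ V=28.0201 continue | (k=2,j=1): S=130.5800, (K−S)⁺=0.0000, hold=7.8926 ⇒ V=7.8926 continue | (k=2,j=2): S=200.2213, (K−S)⁺=0.0000, hold=0.6163 ⇒ V=0.6163 continue  boundary S*=-
step 1: (k=1,j=0): S=105.4532, (K−S)⁺=4.2068, hold=18.4316 ⇒ V=18.4316 continue | (k=1,j=1): S=161.6938, (K−S)⁺=0.0000, hold=4.4466 ⇒ V=4.4466 continue  boundary S*=-
step 0: (k=0,j=0): S=130.5800, (K−S)⁺=0.0000, hold=11.7787 ⇒ V=11.7787 continue  boundary S*=-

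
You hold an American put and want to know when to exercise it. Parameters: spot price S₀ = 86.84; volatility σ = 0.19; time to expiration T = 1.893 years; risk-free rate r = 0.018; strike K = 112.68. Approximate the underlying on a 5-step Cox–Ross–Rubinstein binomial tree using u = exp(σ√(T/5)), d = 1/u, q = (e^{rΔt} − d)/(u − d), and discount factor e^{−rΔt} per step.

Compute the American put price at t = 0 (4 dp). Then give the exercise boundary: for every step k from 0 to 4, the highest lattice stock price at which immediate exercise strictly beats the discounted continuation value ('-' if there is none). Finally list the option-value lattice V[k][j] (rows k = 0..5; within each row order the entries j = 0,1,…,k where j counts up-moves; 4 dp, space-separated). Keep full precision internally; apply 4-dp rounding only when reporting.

price = 26.4453
boundary = - 77.2587 86.8400 77.2587 86.8400
tree:
26.4453
35.4213 17.8305
43.9455 25.8400 10.0644
51.5292 35.4213 16.5492 3.7168
58.2761 43.9455 25.8400 7.4843 0.0000
64.2786 51.5292 35.4213 15.0705 0.0000 0.0000

Δt=0.37860, u=1.12402, d=0.88967, q=0.49999, disc=e^(-rΔt)=0.99321
k=5 terminal: V=max(K-S,0) → 64.2786 51.5292 35.4213 15.0705 0.0000 0.0000
k=4: j=0 S=54.4039 intr=58.2761 cont=57.5108 V=58.2761[EX]; j=1 S=68.7345 intr=43.9455 cont=43.1802 V=43.9455[EX]; j=2 S=86.8400 intr=25.8400 cont=25.0747 V=25.8400[EX]; j=3 S=109.7147 intr=2.9653 cont=7.4843 V=7.4843[hold]; j=4 S=138.6148 intr=0.0000 cont=0.0000 V=0.0000[hold]  S*(4)=86.8400
k=3: j=0 S=61.1508 intr=51.5292 cont=50.7639 V=51.5292[EX]; j=1 S=77.2587 intr=35.4213 cont=34.6560 V=35.4213[EX]; j=2 S=97.6095 intr=15.0705 cont=16.5492 V=16.5492[hold]; j=3 S=123.3210 intr=0.0000 cont=3.7168 V=3.7168[hold]  S*(3)=77.2587
k=2: j=0 S=68.7345 intr=43.9455 cont=43.1802 V=43.9455[EX]; j=1 S=86.8400 intr=25.8400 cont=25.8091 V=25.8400[EX]; j=2 S=109.7147 intr=2.9653 cont=10.0644 V=10.0644[hold]  S*(2)=86.8400
k=1: j=0 S=77.2587 intr=35.4213 cont=34.6560 V=35.4213[EX]; j=1 S=97.6095 intr=15.0705 cont=17.8305 V=17.8305[hold]  S*(1)=77.2587
k=0: j=0 S=86.8400 intr=25.8400 cont=26.4453 V=26.4453[hold]  S*(0)=-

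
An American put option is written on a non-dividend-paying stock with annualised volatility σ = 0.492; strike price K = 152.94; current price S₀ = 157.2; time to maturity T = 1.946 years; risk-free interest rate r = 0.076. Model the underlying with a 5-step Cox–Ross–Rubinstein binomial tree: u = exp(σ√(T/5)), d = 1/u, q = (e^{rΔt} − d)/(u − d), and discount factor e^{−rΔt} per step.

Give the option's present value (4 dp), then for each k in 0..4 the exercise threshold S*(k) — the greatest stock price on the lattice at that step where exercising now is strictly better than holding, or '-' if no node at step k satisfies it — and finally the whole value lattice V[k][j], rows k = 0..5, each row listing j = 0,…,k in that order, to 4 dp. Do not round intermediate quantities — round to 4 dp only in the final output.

price = 31.4801
boundary = - - 85.0842 62.5961 85.0842
tree:
31.4801
47.0688 16.0445
67.8558 26.8099 5.0225
90.3439 43.5423 9.7981 0.0000
106.8883 67.8558 19.1143 0.0000 0.0000
119.0600 90.3439 37.2886 0.0000 0.0000 0.0000

Δt=0.38920, u=1.35926, d=0.73570, q=0.47201, disc=e^(-rΔt)=0.97085
k=5 terminal: V=max(K-S,0) → 119.0600 90.3439 37.2886 0.0000 0.0000 0.0000
k=4: j=0 S=46.0517 intr=106.8883 cont=102.4307 V=106.8883[EX]; j=1 S=85.0842 intr=67.8558 cont=63.3982 V=67.8558[EX]; j=2 S=157.2000 intr=0.0000 cont=19.1143 V=19.1143[hold]; j=3 S=290.4397 intr=0.0000 cont=0.0000 V=0.0000[hold]; j=4 S=536.6109 intr=0.0000 cont=0.0000 V=0.0000[hold]  S*(4)=85.0842
k=3: j=0 S=62.5961 intr=90.3439 cont=85.8863 V=90.3439[EX]; j=1 S=115.6514 intr=37.2886 cont=43.5423 V=43.5423[hold]; j=2 S=213.6753 intr=0.0000 cont=9.7981 V=9.7981[hold]; j=3 S=394.7824 intr=0.0000 cont=0.0000 V=0.0000[hold]  S*(3)=62.5961
k=2: j=0 S=85.0842 intr=67.8558 cont=66.2639 V=67.8558[EX]; j=1 S=157.2000 intr=0.0000 cont=26.8099 V=26.8099[hold]; j=2 S=290.4397 intr=0.0000 cont=5.0225 V=5.0225[hold]  S*(2)=85.0842
k=1: j=0 S=115.6514 intr=37.2886 cont=47.0688 V=47.0688[hold]; j=1 S=213.6753 intr=0.0000 cont=16.0445 V=16.0445[hold]  S*(1)=-
k=0: j=0 S=157.2000 intr=0.0000 cont=31.4801 V=31.4801[hold]  S*(0)=-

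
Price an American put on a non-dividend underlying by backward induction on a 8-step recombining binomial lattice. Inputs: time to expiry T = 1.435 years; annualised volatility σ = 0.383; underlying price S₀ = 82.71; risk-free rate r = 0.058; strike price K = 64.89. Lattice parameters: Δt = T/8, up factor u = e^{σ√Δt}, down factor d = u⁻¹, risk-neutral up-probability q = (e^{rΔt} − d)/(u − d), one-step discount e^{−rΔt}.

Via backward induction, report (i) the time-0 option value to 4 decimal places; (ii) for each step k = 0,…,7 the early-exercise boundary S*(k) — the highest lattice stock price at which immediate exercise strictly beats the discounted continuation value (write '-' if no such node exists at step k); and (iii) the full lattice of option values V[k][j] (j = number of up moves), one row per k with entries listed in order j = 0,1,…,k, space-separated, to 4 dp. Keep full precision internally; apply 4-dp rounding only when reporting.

price = 4.8906
boundary = - - - - 43.2284 36.7555 43.2284 50.8413
tree:
4.8906
7.4162 2.3830
10.9573 3.9123 0.8524
15.6950 6.2914 1.5354 0.1642
21.6616 9.8591 2.7361 0.3264 0.0000
28.1345 14.9438 4.8109 0.6488 0.0000 0.0000
33.6382 21.6616 8.3152 1.2897 0.0000 0.0000 0.0000
38.3178 28.1345 14.0487 2.5634 0.0000 0.0000 0.0000 0.0000
42.2967 33.6382 21.6616 5.0952 0.0000 0.0000 0.0000 0.0000 0.0000

Δt=0.17938, u=1.17611, d=0.85026, q=0.49163, disc=e^(-rΔt)=0.98965
k=8 terminal: V=max(K-S,0) → 42.2967 33.6382 21.6616 5.0952 0.0000 0.0000 0.0000 0.0000 0.0000
k=7: j=0 S=26.5722 intr=38.3178 cont=37.6462 V=38.3178[EX]; j=1 S=36.7555 intr=28.1345 cont=27.4629 V=28.1345[EX]; j=2 S=50.8413 intr=14.0487 cont=13.3771 V=14.0487[EX]; j=3 S=70.3252 intr=0.0000 cont=2.5634 V=2.5634[hold]; j=4 S=97.2759 intr=0.0000 cont=0.0000 V=0.0000[hold]; j=5 S=134.5550 intr=0.0000 cont=0.0000 V=0.0000[hold]; j=6 S=186.1205 intr=0.0000 cont=0.0000 V=0.0000[hold]; j=7 S=257.4476 intr=0.0000 cont=0.0000 V=0.0000[hold]  S*(7)=50.8413
k=6: j=0 S=31.2518 intr=33.6382 cont=32.9666 V=33.6382[EX]; j=1 S=43.2284 intr=21.6616 cont=20.9900 V=21.6616[EX]; j=2 S=59.7948 intr=5.0952 cont=8.3152 V=8.3152[hold]; j=3 S=82.7100 intr=0.0000 cont=1.2897 V=1.2897[hold]; j=4 S=114.4070 intr=0.0000 cont=0.0000 V=0.0000[hold]; j=5 S=158.2512 intr=0.0000 cont=0.0000 V=0.0000[hold]; j=6 S=218.8979 intr=0.0000 cont=0.0000 V=0.0000[hold]  S*(6)=43.2284
k=5: j=0 S=36.7555 intr=28.1345 cont=27.4629 V=28.1345[EX]; j=1 S=50.8413 intr=14.0487 cont=14.9438 V=14.9438[hold]; j=2 S=70.3252 intr=0.0000 cont=4.8109 V=4.8109[hold]; j=3 S=97.2759 intr=0.0000 cont=0.6488 V=0.6488[hold]; j=4 S=134.5550 intr=0.0000 cont=0.0000 V=0.0000[hold]; j=5 S=186.1205 intr=0.0000 cont=0.0000 V=0.0000[hold]  S*(5)=36.7555
k=4: j=0 S=43.2284 intr=21.6616 cont=21.4255 V=21.6616[EX]; j=1 S=59.7948 intr=5.0952 cont=9.8591 V=9.8591[hold]; j=2 S=82.7100 intr=0.0000 cont=2.7361 V=2.7361[hold]; j=3 S=114.4070 intr=0.0000 cont=0.3264 V=0.3264[hold]; j=4 S=158.2512 intr=0.0000 cont=0.0000 V=0.0000[hold]  S*(4)=43.2284
k=3: j=0 S=50.8413 intr=14.0487 cont=15.6950 V=15.6950[hold]; j=1 S=70.3252 intr=0.0000 cont=6.2914 V=6.2914[hold]; j=2 S=97.2759 intr=0.0000 cont=1.5354 V=1.5354[hold]; j=3 S=134.5550 intr=0.0000 cont=0.1642 V=0.1642[hold]  S*(3)=-
k=2: j=0 S=59.7948 intr=5.0952 cont=10.9573 V=10.9573[hold]; j=1 S=82.7100 intr=0.0000 cont=3.9123 V=3.9123[hold]; j=2 S=114.4070 intr=0.0000 cont=0.8524 V=0.8524[hold]  S*(2)=-
k=1: j=0 S=70.3252 intr=0.0000 cont=7.4162 V=7.4162[hold]; j=1 S=97.2759 intr=0.0000 cont=2.3830 V=2.3830[hold]  S*(1)=-
k=0: j=0 S=82.7100 intr=0.0000 cont=4.8906 V=4.8906[hold]  S*(0)=-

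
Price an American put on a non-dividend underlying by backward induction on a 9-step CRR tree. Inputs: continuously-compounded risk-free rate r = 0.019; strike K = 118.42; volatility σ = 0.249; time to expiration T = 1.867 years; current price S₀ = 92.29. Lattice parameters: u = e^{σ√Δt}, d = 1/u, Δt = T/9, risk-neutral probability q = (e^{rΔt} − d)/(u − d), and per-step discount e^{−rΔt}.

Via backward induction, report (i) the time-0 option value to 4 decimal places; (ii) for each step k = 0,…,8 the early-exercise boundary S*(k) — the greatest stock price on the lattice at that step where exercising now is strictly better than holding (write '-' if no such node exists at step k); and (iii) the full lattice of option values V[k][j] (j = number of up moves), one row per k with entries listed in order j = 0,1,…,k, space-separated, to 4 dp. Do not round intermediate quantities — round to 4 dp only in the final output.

Δt=0.20744, u=1.12009, d=0.89278, q=0.48905, disc=e^(-rΔt)=0.99607
k=9 terminal: V=max(K-S,0) → 85.1636 76.6964 66.0734 52.7458 36.0249 15.0468 0.0000 0.0000 0.0000 0.0000
k=8: j=0 S=37.2502 intr=81.1698 cont=80.7039 V=81.1698[EX]; j=1 S=46.7343 intr=71.6857 cont=71.2199 V=71.6857[EX]; j=2 S=58.6330 intr=59.7870 cont=59.3212 V=59.7870[EX]; j=3 S=73.5611 intr=44.8589 cont=44.3931 V=44.8589[EX]; j=4 S=92.2900 intr=26.1300 cont=25.6642 V=26.1300[EX]; j=5 S=115.7873 intr=2.6327 cont=7.6579 V=7.6579[hold]; j=6 S=145.2672 intr=0.0000 cont=0.0000 V=0.0000[hold]; j=7 S=182.2527 intr=0.0000 cont=0.0000 V=0.0000[hold]; j=8 S=228.6548 intr=0.0000 cont=0.0000 V=0.0000[hold]  S*(8)=92.2900
k=7: j=0 S=41.7236 intr=76.6964 cont=76.2305 V=76.6964[EX]; j=1 S=52.3466 intr=66.0734 cont=65.6076 V=66.0734[EX]; j=2 S=65.6742 intr=52.7458 cont=52.2799 V=52.7458[EX]; j=3 S=82.3951 intr=36.0249 cont=35.5591 V=36.0249[EX]; j=4 S=103.3732 intr=15.0468 cont=17.0289 V=17.0289[hold]; j=5 S=129.6923 intr=0.0000 cont=3.8974 V=3.8974[hold]; j=6 S=162.7124 intr=0.0000 cont=0.0000 V=0.0000[hold]; j=7 S=204.1395 intr=0.0000 cont=0.0000 V=0.0000[hold]  S*(7)=82.3951
k=6: j=0 S=46.7343 intr=71.6857 cont=71.2199 V=71.6857[EX]; j=1 S=58.6330 intr=59.7870 cont=59.3212 V=59.7870[EX]; j=2 S=73.5611 intr=44.8589 cont=44.3931 V=44.8589[EX]; j=3 S=92.2900 intr=26.1300 cont=26.6297 V=26.6297[hold]; j=4 S=115.7873 intr=2.6327 cont=10.5652 V=10.5652[hold]; j=5 S=145.2672 intr=0.0000 cont=1.9835 V=1.9835[hold]; j=6 S=182.2527 intr=0.0000 cont=0.0000 V=0.0000[hold]  S*(6)=73.5611
k=5: j=0 S=52.3466 intr=66.0734 cont=65.6076 V=66.0734[EX]; j=1 S=65.6742 intr=52.7458 cont=52.2799 V=52.7458[EX]; j=2 S=82.3951 intr=36.0249 cont=35.8025 V=36.0249[EX]; j=3 S=103.3732 intr=15.0468 cont=18.6995 V=18.6995[hold]; j=4 S=129.6923 intr=0.0000 cont=6.3433 V=6.3433[hold]; j=5 S=162.7124 intr=0.0000 cont=1.0095 V=1.0095[hold]  S*(5)=82.3951
k=4: j=0 S=58.6330 intr=59.7870 cont=59.3212 V=59.7870[EX]; j=1 S=73.5611 intr=44.8589 cont=44.3931 V=44.8589[EX]; j=2 S=92.2900 intr=26.1300 cont=27.4435 V=27.4435[hold]; j=3 S=115.7873 intr=2.6327 cont=12.6069 V=12.6069[hold]; j=4 S=145.2672 intr=0.0000 cont=3.7201 V=3.7201[hold]  S*(4)=73.5611
k=3: j=0 S=65.6742 intr=52.7458 cont=52.2799 V=52.7458[EX]; j=1 S=82.3951 intr=36.0249 cont=36.1989 V=36.1989[hold]; j=2 S=103.3732 intr=15.0468 cont=20.1082 V=20.1082[hold]; j=3 S=129.6923 intr=0.0000 cont=8.2283 V=8.2283[hold]  S*(3)=65.6742
k=2: j=0 S=73.5611 intr=44.8589 cont=44.4778 V=44.8589[EX]; j=1 S=92.2900 intr=26.1300 cont=28.2183 V=28.2183[hold]; j=2 S=115.7873 intr=2.6327 cont=14.2421 V=14.2421[hold]  S*(2)=73.5611
k=1: j=0 S=82.3951 intr=36.0249 cont=36.5763 V=36.5763[hold]; j=1 S=103.3732 intr=15.0468 cont=21.2991 V=21.2991[hold]  S*(1)=-
k=0: j=0 S=92.2900 intr=26.1300 cont=28.9905 V=28.9905[hold]  S*(0)=-

price = 28.9905
boundary = - - 73.5611 65.6742 73.5611 82.3951 73.5611 82.3951 92.2900
tree:
28.9905
36.5763 21.2991
44.8589 28.2183 14.2421
52.7458 36.1989 20.1082 8.2283
59.7870 44.8589 27.4435 12.6069 3.7201
66.0734 52.7458 36.0249 18.6995 6.3433 1.0095
71.6857 59.7870 44.8589 26.6297 10.5652 1.9835 0.0000
76.6964 66.0734 52.7458 36.0249 17.0289 3.8974 0.0000 0.0000
81.1698 71.6857 59.7870 44.8589 26.1300 7.6579 0.0000 0.0000 0.0000
85.1636 76.6964 66.0734 52.7458 36.0249 15.0468 0.0000 0.0000 0.0000 0.0000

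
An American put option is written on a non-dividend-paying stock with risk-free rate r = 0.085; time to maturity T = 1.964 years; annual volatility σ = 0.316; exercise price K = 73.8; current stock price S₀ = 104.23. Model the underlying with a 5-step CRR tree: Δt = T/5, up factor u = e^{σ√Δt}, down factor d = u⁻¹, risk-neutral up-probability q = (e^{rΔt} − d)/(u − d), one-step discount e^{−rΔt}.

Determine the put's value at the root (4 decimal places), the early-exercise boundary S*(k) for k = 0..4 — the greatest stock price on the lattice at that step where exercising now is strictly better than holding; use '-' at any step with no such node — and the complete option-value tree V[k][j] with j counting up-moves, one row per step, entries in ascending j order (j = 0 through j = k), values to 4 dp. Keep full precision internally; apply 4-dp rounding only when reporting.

price = 2.4985
boundary = - - - 57.5384 47.2005
tree:
2.4985
4.8027 0.6606
8.9992 1.4715 0.0000
16.2616 3.2776 0.0000 0.0000
26.5995 7.3007 0.0000 0.0000 0.0000
35.0801 16.2616 0.0000 0.0000 0.0000 0.0000

Δt=0.39280, u=1.21902, d=0.82033, q=0.53581, disc=e^(-rΔt)=0.96716
k=5 terminal: V=max(K-S,0) → 35.0801 16.2616 0.0000 0.0000 0.0000 0.0000
k=4: j=0 S=47.2005 intr=26.5995 cont=24.1762 V=26.5995[EX]; j=1 S=70.1406 intr=3.6594 cont=7.3007 V=7.3007[hold]; j=2 S=104.2300 intr=0.0000 cont=0.0000 V=0.0000[hold]; j=3 S=154.8874 intr=0.0000 cont=0.0000 V=0.0000[hold]; j=4 S=230.1650 intr=0.0000 cont=0.0000 V=0.0000[hold]  S*(4)=47.2005
k=3: j=0 S=57.5384 intr=16.2616 cont=15.7252 V=16.2616[EX]; j=1 S=85.5030 intr=0.0000 cont=3.2776 V=3.2776[hold]; j=2 S=127.0587 intr=0.0000 cont=0.0000 V=0.0000[hold]; j=3 S=188.8111 intr=0.0000 cont=0.0000 V=0.0000[hold]  S*(3)=57.5384
k=2: j=0 S=70.1406 intr=3.6594 cont=8.9992 V=8.9992[hold]; j=1 S=104.2300 intr=0.0000 cont=1.4715 V=1.4715[hold]; j=2 S=154.8874 intr=0.0000 cont=0.0000 V=0.0000[hold]  S*(2)=-
k=1: j=0 S=85.5030 intr=0.0000 cont=4.8027 V=4.8027[hold]; j=1 S=127.0587 intr=0.0000 cont=0.6606 V=0.6606[hold]  S*(1)=-
k=0: j=0 S=104.2300 intr=0.0000 cont=2.4985 V=2.4985[hold]  S*(0)=-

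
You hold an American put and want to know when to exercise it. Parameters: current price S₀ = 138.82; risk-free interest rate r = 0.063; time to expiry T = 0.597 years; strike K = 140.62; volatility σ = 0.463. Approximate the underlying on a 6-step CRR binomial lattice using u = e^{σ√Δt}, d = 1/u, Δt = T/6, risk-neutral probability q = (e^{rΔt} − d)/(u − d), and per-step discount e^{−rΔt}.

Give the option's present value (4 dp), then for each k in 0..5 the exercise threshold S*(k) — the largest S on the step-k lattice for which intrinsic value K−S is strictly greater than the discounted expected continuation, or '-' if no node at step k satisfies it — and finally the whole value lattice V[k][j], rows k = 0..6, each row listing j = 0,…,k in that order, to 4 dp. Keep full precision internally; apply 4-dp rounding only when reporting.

Δt=0.09950, u=1.15725, d=0.86412, q=0.48500, disc=e^(-rΔt)=0.99375
k=6 terminal: V=max(K-S,0) → 82.8253 63.2197 36.9633 1.8000 0.0000 0.0000 0.0000
k=5: j=0 S=66.8829 intr=73.7371 cont=72.8584 V=73.7371[EX]; j=1 S=89.5715 intr=51.0485 cont=50.1698 V=51.0485[EX]; j=2 S=119.9567 intr=20.6633 cont=19.7845 V=20.6633[EX]; j=3 S=160.6495 intr=0.0000 cont=0.9212 V=0.9212[hold]; j=4 S=215.1465 intr=0.0000 cont=0.0000 V=0.0000[hold]; j=5 S=288.1303 intr=0.0000 cont=0.0000 V=0.0000[hold]  S*(5)=119.9567
k=4: j=0 S=77.4003 intr=63.2197 cont=62.3410 V=63.2197[EX]; j=1 S=103.6567 intr=36.9633 cont=36.0846 V=36.9633[EX]; j=2 S=138.8200 intr=1.8000 cont=11.0190 V=11.0190[hold]; j=3 S=185.9117 intr=0.0000 cont=0.4714 V=0.4714[hold]; j=4 S=248.9784 intr=0.0000 cont=0.0000 V=0.0000[hold]  S*(4)=103.6567
k=3: j=0 S=89.5715 intr=51.0485 cont=50.1698 V=51.0485[EX]; j=1 S=119.9567 intr=20.6633 cont=24.2278 V=24.2278[hold]; j=2 S=160.6495 intr=0.0000 cont=5.8665 V=5.8665[hold]; j=3 S=215.1465 intr=0.0000 cont=0.2413 V=0.2413[hold]  S*(3)=89.5715
k=2: j=0 S=103.6567 intr=36.9633 cont=37.8026 V=37.8026[hold]; j=1 S=138.8200 intr=1.8000 cont=15.2268 V=15.2268[hold]; j=2 S=185.9117 intr=0.0000 cont=3.1186 V=3.1186[hold]  S*(2)=-
k=1: j=0 S=119.9567 intr=20.6633 cont=26.6854 V=26.6854[hold]; j=1 S=160.6495 intr=0.0000 cont=9.2958 V=9.2958[hold]  S*(1)=-
k=0: j=0 S=138.8200 intr=1.8000 cont=18.1373 V=18.1373[hold]  S*(0)=-

price = 18.1373
boundary = - - - 89.5715 103.6567 119.9567
tree:
18.1373
26.6854 9.2958
37.8026 15.2268 3.1186
51.0485 24.2278 5.8665 0.2413
63.2197 36.9633 11.0190 0.4714 0.0000
73.7371 51.0485 20.6633 0.9212 0.0000 0.0000
82.8253 63.2197 36.9633 1.8000 0.0000 0.0000 0.0000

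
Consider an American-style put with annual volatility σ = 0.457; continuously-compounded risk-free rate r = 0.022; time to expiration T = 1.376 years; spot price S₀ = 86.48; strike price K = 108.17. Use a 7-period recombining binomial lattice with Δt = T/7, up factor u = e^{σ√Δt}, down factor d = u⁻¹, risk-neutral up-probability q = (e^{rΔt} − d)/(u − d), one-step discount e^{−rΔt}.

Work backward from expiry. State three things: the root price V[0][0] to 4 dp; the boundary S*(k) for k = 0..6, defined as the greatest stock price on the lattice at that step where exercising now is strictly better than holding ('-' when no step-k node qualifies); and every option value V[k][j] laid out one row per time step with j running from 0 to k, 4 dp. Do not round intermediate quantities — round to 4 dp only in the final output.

params: Δt=0.19657 u=1.22460 d=0.81659 q=0.46014 e^(-rΔt)=0.99568
t_7 payoffs: 87.2314 76.7694 61.0800 37.5512 2.2663 0.0000 0.0000 0.0000
t_6: node(6,0) S=25.6414 payoff=82.5286 vs cont=82.0618 → 82.5286 [stop]  node(6,1) S=38.4533 payoff=69.7167 vs cont=69.2499 → 69.7167 [stop]  node(6,2) S=57.6666 payoff=50.5034 vs cont=50.0366 → 50.5034 [stop]  node(6,3) S=86.4800 payoff=21.6900 vs cont=21.2232 → 21.6900 [stop]  node(6,4) S=129.6901 payoff=0.0000 vs cont=1.2182 → 1.2182 [wait]  node(6,5) S=194.4903 payoff=0.0000 vs cont=0.0000 → 0.0000 [wait]  node(6,6) S=291.6681 payoff=0.0000 vs cont=0.0000 → 0.0000 [wait]  ⇒ S*(6)=86.4800
t_5: node(5,0) S=31.4006 payoff=76.7694 vs cont=76.3026 → 76.7694 [stop]  node(5,1) S=47.0900 payoff=61.0800 vs cont=60.6132 → 61.0800 [stop]  node(5,2) S=70.6188 payoff=37.5512 vs cont=37.0845 → 37.5512 [stop]  node(5,3) S=105.9037 payoff=2.2663 vs cont=12.2171 → 12.2171 [wait]  node(5,4) S=158.8190 payoff=0.0000 vs cont=0.6548 → 0.6548 [wait]  node(5,5) S=238.1735 payoff=0.0000 vs cont=0.0000 → 0.0000 [wait]  ⇒ S*(5)=70.6188
t_4: node(4,0) S=38.4533 payoff=69.7167 vs cont=69.2499 → 69.7167 [stop]  node(4,1) S=57.6666 payoff=50.5034 vs cont=50.0366 → 50.5034 [stop]  node(4,2) S=86.4800 payoff=21.6900 vs cont=25.7823 → 25.7823 [wait]  node(4,3) S=129.6901 payoff=0.0000 vs cont=6.8671 → 6.8671 [wait]  node(4,4) S=194.4903 payoff=0.0000 vs cont=0.3520 → 0.3520 [wait]  ⇒ S*(4)=57.6666
t_3: node(3,0) S=47.0900 payoff=61.0800 vs cont=60.6132 → 61.0800 [stop]  node(3,1) S=70.6188 payoff=37.5512 vs cont=38.9593 → 38.9593 [wait]  node(3,2) S=105.9037 payoff=2.2663 vs cont=17.0049 → 17.0049 [wait]  node(3,3) S=158.8190 payoff=0.0000 vs cont=3.8525 → 3.8525 [wait]  ⇒ S*(3)=47.0900
t_2: node(2,0) S=57.6666 payoff=50.5034 vs cont=50.6817 → 50.6817 [wait]  node(2,1) S=86.4800 payoff=21.6900 vs cont=28.7327 → 28.7327 [wait]  node(2,2) S=129.6901 payoff=0.0000 vs cont=10.9057 → 10.9057 [wait]  ⇒ S*(2)=-
t_1: node(1,0) S=70.6188 payoff=37.5512 vs cont=40.4070 → 40.4070 [wait]  node(1,1) S=105.9037 payoff=2.2663 vs cont=20.4412 → 20.4412 [wait]  ⇒ S*(1)=-
t_0: node(0,0) S=86.4800 payoff=21.6900 vs cont=31.0852 → 31.0852 [wait]  ⇒ S*(0)=-

price = 31.0852
boundary = - - - 47.0900 57.6666 70.6188 86.4800
tree:
31.0852
40.4070 20.4412
50.6817 28.7327 10.9057
61.0800 38.9593 17.0049 3.8525
69.7167 50.5034 25.7823 6.8671 0.3520
76.7694 61.0800 37.5512 12.2171 0.6548 0.0000
82.5286 69.7167 50.5034 21.6900 1.2182 0.0000 0.0000
87.2314 76.7694 61.0800 37.5512 2.2663 0.0000 0.0000 0.0000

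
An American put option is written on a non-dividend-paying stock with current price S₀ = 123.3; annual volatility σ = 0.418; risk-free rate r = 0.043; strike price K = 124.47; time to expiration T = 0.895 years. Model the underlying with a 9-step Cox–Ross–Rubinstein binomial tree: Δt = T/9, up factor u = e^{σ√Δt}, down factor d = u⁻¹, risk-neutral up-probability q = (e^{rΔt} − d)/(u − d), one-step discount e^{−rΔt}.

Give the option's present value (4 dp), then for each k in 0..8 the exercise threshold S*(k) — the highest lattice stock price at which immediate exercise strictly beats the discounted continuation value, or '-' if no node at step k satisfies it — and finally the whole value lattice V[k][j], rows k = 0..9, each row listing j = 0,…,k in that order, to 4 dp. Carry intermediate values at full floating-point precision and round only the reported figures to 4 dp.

params: Δt=0.09944 u=1.14090 d=0.87650 q=0.48330 e^(-rΔt)=0.99573
t_9 payoffs: 86.8220 75.4655 60.6834 41.4423 16.3972 0.0000 0.0000 0.0000 0.0000 0.0000
t_8: node(8,0) S=42.9526 payoff=81.5174 vs cont=80.9863 → 81.5174 [stop]  node(8,1) S=55.9091 payoff=68.5609 vs cont=68.0298 → 68.5609 [stop]  node(8,2) S=72.7740 payoff=51.6960 vs cont=51.1649 → 51.6960 [stop]  node(8,3) S=94.7261 payoff=29.7439 vs cont=29.2128 → 29.7439 [stop]  node(8,4) S=123.3000 payoff=1.1700 vs cont=8.4363 → 8.4363 [wait]  node(8,5) S=160.4932 payoff=0.0000 vs cont=0.0000 → 0.0000 [wait]  node(8,6) S=208.9056 payoff=0.0000 vs cont=0.0000 → 0.0000 [wait]  node(8,7) S=271.9215 payoff=0.0000 vs cont=0.0000 → 0.0000 [wait]  node(8,8) S=353.9461 payoff=0.0000 vs cont=0.0000 → 0.0000 [wait]  ⇒ S*(8)=94.7261
t_7: node(7,0) S=49.0045 payoff=75.4655 vs cont=74.9344 → 75.4655 [stop]  node(7,1) S=63.7866 payoff=60.6834 vs cont=60.1523 → 60.6834 [stop]  node(7,2) S=83.0277 payoff=41.4423 vs cont=40.9112 → 41.4423 [stop]  node(7,3) S=108.0728 payoff=16.3972 vs cont=19.3629 → 19.3629 [wait]  node(7,4) S=140.6727 payoff=0.0000 vs cont=4.3404 → 4.3404 [wait]  node(7,5) S=183.1063 payoff=0.0000 vs cont=0.0000 → 0.0000 [wait]  node(7,6) S=238.3399 payoff=0.0000 vs cont=0.0000 → 0.0000 [wait]  node(7,7) S=310.2347 payoff=0.0000 vs cont=0.0000 → 0.0000 [wait]  ⇒ S*(7)=83.0277
t_6: node(6,0) S=55.9091 payoff=68.5609 vs cont=68.0298 → 68.5609 [stop]  node(6,1) S=72.7740 payoff=51.6960 vs cont=51.1649 → 51.6960 [stop]  node(6,2) S=94.7261 payoff=29.7439 vs cont=30.6400 → 30.6400 [wait]  node(6,3) S=123.3000 payoff=1.1700 vs cont=12.0509 → 12.0509 [wait]  node(6,4) S=160.4932 payoff=0.0000 vs cont=2.2331 → 2.2331 [wait]  node(6,5) S=208.9056 payoff=0.0000 vs cont=0.0000 → 0.0000 [wait]  node(6,6) S=271.9215 payoff=0.0000 vs cont=0.0000 → 0.0000 [wait]  ⇒ S*(6)=72.7740
t_5: node(5,0) S=63.7866 payoff=60.6834 vs cont=60.1523 → 60.6834 [stop]  node(5,1) S=83.0277 payoff=41.4423 vs cont=41.3425 → 41.4423 [stop]  node(5,2) S=108.0728 payoff=16.3972 vs cont=21.5635 → 21.5635 [wait]  node(5,3) S=140.6727 payoff=0.0000 vs cont=7.2748 → 7.2748 [wait]  node(5,4) S=183.1063 payoff=0.0000 vs cont=1.1489 → 1.1489 [wait]  node(5,5) S=238.3399 payoff=0.0000 vs cont=0.0000 → 0.0000 [wait]  ⇒ S*(5)=83.0277
t_4: node(4,0) S=72.7740 payoff=51.6960 vs cont=51.1649 → 51.6960 [stop]  node(4,1) S=94.7261 payoff=29.7439 vs cont=31.6990 → 31.6990 [wait]  node(4,2) S=123.3000 payoff=1.1700 vs cont=14.5952 → 14.5952 [wait]  node(4,3) S=160.4932 payoff=0.0000 vs cont=4.2957 → 4.2957 [wait]  node(4,4) S=208.9056 payoff=0.0000 vs cont=0.5911 → 0.5911 [wait]  ⇒ S*(4)=72.7740
t_3: node(3,0) S=83.0277 payoff=41.4423 vs cont=41.8521 → 41.8521 [wait]  node(3,1) S=108.0728 payoff=16.3972 vs cont=23.3327 → 23.3327 [wait]  node(3,2) S=140.6727 payoff=0.0000 vs cont=9.5764 → 9.5764 [wait]  node(3,3) S=183.1063 payoff=0.0000 vs cont=2.4946 → 2.4946 [wait]  ⇒ S*(3)=-
t_2: node(2,0) S=94.7261 payoff=29.7439 vs cont=32.7612 → 32.7612 [wait]  node(2,1) S=123.3000 payoff=1.1700 vs cont=16.6131 → 16.6131 [wait]  node(2,2) S=160.4932 payoff=0.0000 vs cont=6.1275 → 6.1275 [wait]  ⇒ S*(2)=-
t_1: node(1,0) S=108.0728 payoff=16.3972 vs cont=24.8503 → 24.8503 [wait]  node(1,1) S=140.6727 payoff=0.0000 vs cont=11.4961 → 11.4961 [wait]  ⇒ S*(1)=-
t_0: node(0,0) S=123.3000 payoff=1.1700 vs cont=18.3177 → 18.3177 [wait]  ⇒ S*(0)=-

price = 18.3177
boundary = - - - - 72.7740 83.0277 72.7740 83.0277 94.7261
tree:
18.3177
24.8503 11.4961
32.7612 16.6131 6.1275
41.8521 23.3327 9.5764 2.4946
51.6960 31.6990 14.5952 4.2957 0.5911
60.6834 41.4423 21.5635 7.2748 1.1489 0.0000
68.5609 51.6960 30.6400 12.0509 2.2331 0.0000 0.0000
75.4655 60.6834 41.4423 19.3629 4.3404 0.0000 0.0000 0.0000
81.5174 68.5609 51.6960 29.7439 8.4363 0.0000 0.0000 0.0000 0.0000
86.8220 75.4655 60.6834 41.4423 16.3972 0.0000 0.0000 0.0000 0.0000 0.0000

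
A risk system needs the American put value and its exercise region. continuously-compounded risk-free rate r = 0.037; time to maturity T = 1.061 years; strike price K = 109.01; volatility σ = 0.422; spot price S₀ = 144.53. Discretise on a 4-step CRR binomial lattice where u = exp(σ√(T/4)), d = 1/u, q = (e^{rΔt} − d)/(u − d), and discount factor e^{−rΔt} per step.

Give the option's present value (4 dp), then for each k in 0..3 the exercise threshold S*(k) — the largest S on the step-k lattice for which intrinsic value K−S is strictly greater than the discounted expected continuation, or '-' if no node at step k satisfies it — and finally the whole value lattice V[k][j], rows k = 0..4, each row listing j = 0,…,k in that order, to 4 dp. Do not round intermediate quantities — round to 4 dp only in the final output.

Δt=0.26525  u=1.24277  d=0.80466  q=0.46839  discount=0.99023
step 4 (expiry): payoffs max(K−S,0) = 48.4202 15.4309 0.0000 0.0000 0.0000
step 3: (k=3,j=0): S=75.2990, (K−S)⁺=33.7110, hold=32.6464 ⇒ V=33.7110 exercise | (k=3,j=1): S=116.2970, (K−S)⁺=0.0000, hold=8.1231 ⇒ V=8.1231 continue | (k=3,j=2): S=179.6171, (K−S)⁺=0.0000, hold=0.0000 ⇒ V=0.0000 continue | (k=3,j=3): S=277.4131, (K−S)⁺=0.0000, hold=0.0000 ⇒ V=0.0000 continue  boundary S*=75.2990
step 2: (k=2,j=0): S=93.5791, (K−S)⁺=15.4309, hold=21.5138 ⇒ V=21.5138 continue | (k=2,j=1): S=144.5300, (K−S)⁺=0.0000, hold=4.2762 ⇒ V=4.2762 continue | (k=2,j=2): S=223.2222, (K−S)⁺=0.0000, hold=0.0000 ⇒ V=0.0000 continue  boundary S*=-
step 1: (k=1,j=0): S=116.2970, (K−S)⁺=0.0000, hold=13.3086 ⇒ V=13.3086 continue | (k=1,j=1): S=179.6171, (K−S)⁺=0.0000, hold=2.2511 ⇒ V=2.2511 continue  boundary S*=-
step 0: (k=0,j=0): S=144.5300, (K−S)⁺=0.0000, hold=8.0500 ⇒ V=8.0500 continue  boundary S*=-

price = 8.0500
boundary = - - - 75.2990
tree:
8.0500
13.3086 2.2511
21.5138 4.2762 0.0000
33.7110 8.1231 0.0000 0.0000
48.4202 15.4309 0.0000 0.0000 0.0000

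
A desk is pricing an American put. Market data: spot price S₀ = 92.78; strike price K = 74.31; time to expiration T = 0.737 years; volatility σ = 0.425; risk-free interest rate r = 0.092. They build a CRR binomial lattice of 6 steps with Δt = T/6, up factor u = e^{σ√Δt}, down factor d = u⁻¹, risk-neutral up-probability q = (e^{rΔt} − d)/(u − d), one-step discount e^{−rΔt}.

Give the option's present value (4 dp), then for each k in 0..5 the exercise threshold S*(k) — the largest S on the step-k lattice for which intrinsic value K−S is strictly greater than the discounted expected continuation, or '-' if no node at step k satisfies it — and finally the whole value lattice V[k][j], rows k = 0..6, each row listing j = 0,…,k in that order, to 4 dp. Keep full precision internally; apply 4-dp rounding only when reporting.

params: Δt=0.12283 u=1.16062 d=0.86161 q=0.50084 e^(-rΔt)=0.98876
t_6 payoffs: 36.3506 23.1774 5.4327 0.0000 0.0000 0.0000 0.0000
t_5: node(5,0) S=44.0564 payoff=30.2536 vs cont=29.4186 → 30.2536 [stop]  node(5,1) S=59.3454 payoff=14.9646 vs cont=14.1296 → 14.9646 [stop]  node(5,2) S=79.9402 payoff=0.0000 vs cont=2.6813 → 2.6813 [wait]  node(5,3) S=107.6821 payoff=0.0000 vs cont=0.0000 → 0.0000 [wait]  node(5,4) S=145.0514 payoff=0.0000 vs cont=0.0000 → 0.0000 [wait]  node(5,5) S=195.3890 payoff=0.0000 vs cont=0.0000 → 0.0000 [wait]  ⇒ S*(5)=59.3454
t_4: node(4,0) S=51.1326 payoff=23.1774 vs cont=22.3424 → 23.1774 [stop]  node(4,1) S=68.8773 payoff=5.4327 vs cont=8.7136 → 8.7136 [wait]  node(4,2) S=92.7800 payoff=0.0000 vs cont=1.3234 → 1.3234 [wait]  node(4,3) S=124.9777 payoff=0.0000 vs cont=0.0000 → 0.0000 [wait]  node(4,4) S=168.3491 payoff=0.0000 vs cont=0.0000 → 0.0000 [wait]  ⇒ S*(4)=51.1326
t_3: node(3,0) S=59.3454 payoff=14.9646 vs cont=15.7543 → 15.7543 [wait]  node(3,1) S=79.9402 payoff=0.0000 vs cont=4.9560 → 4.9560 [wait]  node(3,2) S=107.6821 payoff=0.0000 vs cont=0.6532 → 0.6532 [wait]  node(3,3) S=145.0514 payoff=0.0000 vs cont=0.0000 → 0.0000 [wait]  ⇒ S*(3)=-
t_2: node(2,0) S=68.8773 payoff=5.4327 vs cont=10.2298 → 10.2298 [wait]  node(2,1) S=92.7800 payoff=0.0000 vs cont=2.7695 → 2.7695 [wait]  node(2,2) S=124.9777 payoff=0.0000 vs cont=0.3224 → 0.3224 [wait]  ⇒ S*(2)=-
t_1: node(1,0) S=79.9402 payoff=0.0000 vs cont=6.4204 → 6.4204 [wait]  node(1,1) S=107.6821 payoff=0.0000 vs cont=1.5265 → 1.5265 [wait]  ⇒ S*(1)=-
t_0: node(0,0) S=92.7800 payoff=0.0000 vs cont=3.9248 → 3.9248 [wait]  ⇒ S*(0)=-

price = 3.9248
boundary = - - - - 51.1326 59.3454
tree:
3.9248
6.4204 1.5265
10.2298 2.7695 0.3224
15.7543 4.9560 0.6532 0.0000
23.1774 8.7136 1.3234 0.0000 0.0000
30.2536 14.9646 2.6813 0.0000 0.0000 0.0000
36.3506 23.1774 5.4327 0.0000 0.0000 0.0000 0.0000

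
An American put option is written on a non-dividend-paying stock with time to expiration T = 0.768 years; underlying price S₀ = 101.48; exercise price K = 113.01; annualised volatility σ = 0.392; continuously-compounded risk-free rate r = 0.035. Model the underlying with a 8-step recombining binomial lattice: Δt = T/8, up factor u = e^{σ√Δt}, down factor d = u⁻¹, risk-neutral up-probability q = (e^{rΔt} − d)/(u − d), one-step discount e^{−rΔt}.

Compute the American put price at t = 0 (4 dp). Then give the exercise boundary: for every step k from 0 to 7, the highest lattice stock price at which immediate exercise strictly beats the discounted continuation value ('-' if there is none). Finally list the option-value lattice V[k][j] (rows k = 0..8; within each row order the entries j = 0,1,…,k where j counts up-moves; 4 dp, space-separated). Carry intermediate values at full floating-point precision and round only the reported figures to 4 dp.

price = 19.9578
boundary = - - - 70.4915 62.4293 70.4915 79.5948 89.8737
tree:
19.9578
26.5142 13.0927
34.1458 18.5462 7.3579
42.5185 25.4391 11.3119 3.1852
50.5807 33.6058 16.8918 5.4297 0.8096
57.7208 42.5185 24.3185 9.0755 1.5728 0.0000
64.0442 50.5807 33.4152 14.7700 3.0553 0.0000 0.0000
69.6445 57.7208 42.5185 23.1363 5.9353 0.0000 0.0000 0.0000
74.6042 64.0442 50.5807 33.4152 11.5300 0.0000 0.0000 0.0000 0.0000

params: Δt=0.09600 u=1.12914 d=0.88563 q=0.48349 e^(-rΔt)=0.99665
t_8 payoffs: 74.6042 64.0442 50.5807 33.4152 11.5300 0.0000 0.0000 0.0000 0.0000
t_7: node(7,0) S=43.3655 payoff=69.6445 vs cont=69.2654 → 69.6445 [stop]  node(7,1) S=55.2892 payoff=57.7208 vs cont=57.3417 → 57.7208 [stop]  node(7,2) S=70.4915 payoff=42.5185 vs cont=42.1395 → 42.5185 [stop]  node(7,3) S=89.8737 payoff=23.1363 vs cont=22.7573 → 23.1363 [stop]  node(7,4) S=114.5852 payoff=0.0000 vs cont=5.9353 → 5.9353 [wait]  node(7,5) S=146.0913 payoff=0.0000 vs cont=0.0000 → 0.0000 [wait]  node(7,6) S=186.2604 payoff=0.0000 vs cont=0.0000 → 0.0000 [wait]  node(7,7) S=237.4742 payoff=0.0000 vs cont=0.0000 → 0.0000 [wait]  ⇒ S*(7)=89.8737
t_6: node(6,0) S=48.9658 payoff=64.0442 vs cont=63.6652 → 64.0442 [stop]  node(6,1) S=62.4293 payoff=50.5807 vs cont=50.2016 → 50.5807 [stop]  node(6,2) S=79.5948 payoff=33.4152 vs cont=33.0362 → 33.4152 [stop]  node(6,3) S=101.4800 payoff=11.5300 vs cont=14.7700 → 14.7700 [wait]  node(6,4) S=129.3828 payoff=0.0000 vs cont=3.0553 → 3.0553 [wait]  node(6,5) S=164.9576 payoff=0.0000 vs cont=0.0000 → 0.0000 [wait]  node(6,6) S=210.3141 payoff=0.0000 vs cont=0.0000 → 0.0000 [wait]  ⇒ S*(6)=79.5948
t_5: node(5,0) S=55.2892 payoff=57.7208 vs cont=57.3417 → 57.7208 [stop]  node(5,1) S=70.4915 payoff=42.5185 vs cont=42.1395 → 42.5185 [stop]  node(5,2) S=89.8737 payoff=23.1363 vs cont=24.3185 → 24.3185 [wait]  node(5,3) S=114.5852 payoff=0.0000 vs cont=9.0755 → 9.0755 [wait]  node(5,4) S=146.0913 payoff=0.0000 vs cont=1.5728 → 1.5728 [wait]  node(5,5) S=186.2604 payoff=0.0000 vs cont=0.0000 → 0.0000 [wait]  ⇒ S*(5)=70.4915
t_4: node(4,0) S=62.4293 payoff=50.5807 vs cont=50.2016 → 50.5807 [stop]  node(4,1) S=79.5948 payoff=33.4152 vs cont=33.6058 → 33.6058 [wait]  node(4,2) S=101.4800 payoff=11.5300 vs cont=16.8918 → 16.8918 [wait]  node(4,3) S=129.3828 payoff=0.0000 vs cont=5.4297 → 5.4297 [wait]  node(4,4) S=164.9576 payoff=0.0000 vs cont=0.8096 → 0.8096 [wait]  ⇒ S*(4)=62.4293
t_3: node(3,0) S=70.4915 payoff=42.5185 vs cont=42.2313 → 42.5185 [stop]  node(3,1) S=89.8737 payoff=23.1363 vs cont=25.4391 → 25.4391 [wait]  node(3,2) S=114.5852 payoff=0.0000 vs cont=11.3119 → 11.3119 [wait]  node(3,3) S=146.0913 payoff=0.0000 vs cont=3.1852 → 3.1852 [wait]  ⇒ S*(3)=70.4915
t_2: node(2,0) S=79.5948 payoff=33.4152 vs cont=34.1458 → 34.1458 [wait]  node(2,1) S=101.4800 payoff=11.5300 vs cont=18.5462 → 18.5462 [wait]  node(2,2) S=129.3828 payoff=0.0000 vs cont=7.3579 → 7.3579 [wait]  ⇒ S*(2)=-
t_1: node(1,0) S=89.8737 payoff=23.1363 vs cont=26.5142 → 26.5142 [wait]  node(1,1) S=114.5852 payoff=0.0000 vs cont=13.0927 → 13.0927 [wait]  ⇒ S*(1)=-
t_0: node(0,0) S=101.4800 payoff=11.5300 vs cont=19.9578 → 19.9578 [wait]  ⇒ S*(0)=-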